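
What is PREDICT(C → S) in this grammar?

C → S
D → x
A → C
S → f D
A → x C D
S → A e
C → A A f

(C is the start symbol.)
PREDICT(C → S) = (FIRST(RHS) \ {ε}) ∪ (FOLLOW(C) if ε ∈ FIRST(RHS), i.e. RHS ⇒* ε)
FIRST(S) = { 'f', 'x' }
FIRST(S) = { 'f', 'x' }
ε ∉ FIRST(S), so FOLLOW(C) is not added.
PREDICT(C → S) = { 'f', 'x' }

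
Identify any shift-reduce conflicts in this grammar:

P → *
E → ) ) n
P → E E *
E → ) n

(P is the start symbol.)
A shift-reduce conflict occurs when an LR(0) state has both:
  - a complete (reduce) item [A → α .] (dot at the end), and
  - a shift item [B → β . c γ] (dot before a terminal).

Augment with P' → P and build the canonical LR(0) collection (I0 = CLOSURE({[P' → . P]}), then GOTO on every symbol after a dot until no new states appear). It has 10 states:
  I0: { [E → . ) ) n], [E → . ) n], [P → . *], [P → . E E *], [P' → . P] }  — shift
  I1: { [E → ) . ) n], [E → ) . n] }  — shift
  I2: { [P → * .] }  — reduce
  I3: { [E → . ) ) n], [E → . ) n], [P → E . E *] }  — shift
  I4: { [P' → P .] }  — accept
  I5: { [P → E E . *] }  — shift
  I6: { [P → E E * .] }  — reduce
  I7: { [E → ) ) . n] }  — shift
  I8: { [E → ) n .] }  — reduce
  I9: { [E → ) ) n .] }  — reduce

No state contains both a complete item and a shift item.

Answer: No shift-reduce conflicts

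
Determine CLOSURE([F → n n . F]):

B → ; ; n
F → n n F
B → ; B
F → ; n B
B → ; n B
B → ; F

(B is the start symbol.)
To compute CLOSURE, for each item [A → α.Bβ] where B is a non-terminal, add [B → .γ] for all productions B → γ; repeat for the newly added items until nothing changes.

Start with: [F → n n . F]
  [F → n n . F] has the dot before F: add [F → . n n F], [F → . ; n B]
No further items can be added.

CLOSURE = { [F → . ; n B], [F → . n n F], [F → n n . F] }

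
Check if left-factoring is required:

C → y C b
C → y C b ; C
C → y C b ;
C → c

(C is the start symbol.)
Left-factoring is needed when two productions for the same non-terminal
share a common prefix on the right-hand side.

Productions for C:
  C → y C b
  C → y C b ; C
  C → y C b ;
  C → c

Found common prefix 'y C b' in productions for C

Answer: Yes, C has productions with common prefix 'y C b'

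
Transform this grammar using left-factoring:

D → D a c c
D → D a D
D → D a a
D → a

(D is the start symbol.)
Left-factoring transforms A → αβ₁ | αβ₂ into A → αA' and A' → β₁ | β₂
(α is the longest common prefix among the alternatives). Repeat until
no nonterminal has two alternatives with a common prefix.

Round 1: D has alternatives sharing prefix 'D a'. Introduce D': D → D a D'
  Add: D' → c c
  Add: D' → D
  Add: D' → a

No remaining common prefixes — done.

Resulting grammar:
D → D a D'
D' → c c
D' → D
D' → a
D → a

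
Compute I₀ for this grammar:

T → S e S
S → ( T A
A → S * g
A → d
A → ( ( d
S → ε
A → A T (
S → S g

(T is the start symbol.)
{ [S → . ( T A], [S → . S g], [S → .], [T → . S e S], [T' → . T] }

First, augment the grammar with T' → T
I₀ = CLOSURE({ [T' → . T] }):
  [T' → . T] has the dot before T: add [T → . S e S]
  [T → . S e S] has the dot before S: add [S → . ( T A], [S → .], [S → . S g]
No further items can be added.

I₀ = { [S → . ( T A], [S → . S g], [S → .], [T → . S e S], [T' → . T] }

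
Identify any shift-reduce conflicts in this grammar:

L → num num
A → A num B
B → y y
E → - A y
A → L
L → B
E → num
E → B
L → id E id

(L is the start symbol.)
No shift-reduce conflicts

Augment with L' → L and build the canonical LR(0) collection (I0 = CLOSURE({[L' → . L]}), then GOTO on every symbol after a dot until no new states appear). It has 18 states:
  I0: { [B → . y y], [L → . B], [L → . id E id], [L → . num num], [L' → . L] }  — shift
  I1: { [L → B .] }  — reduce
  I2: { [L' → L .] }  — accept
  I3: { [B → . y y], [E → . - A y], [E → . B], [E → . num], [L → id . E id] }  — shift
  I4: { [L → num . num] }  — shift
  I5: { [B → y . y] }  — shift
  I6: { [B → y y .] }  — reduce
  I7: { [L → num num .] }  — reduce
  I8: { [A → . A num B], [A → . L], [B → . y y], [E → - . A y], [L → . B], [L → . id E id], [L → . num num] }  — shift
  I9: { [E → B .] }  — reduce
  I10: { [L → id E . id] }  — shift
  I11: { [E → num .] }  — reduce
  I12: { [L → id E id .] }  — reduce
  I13: { [A → A . num B], [E → - A . y] }  — shift
  I14: { [A → L .] }  — reduce
  I15: { [A → A num . B], [B → . y y] }  — shift
  I16: { [E → - A y .] }  — reduce
  I17: { [A → A num B .] }  — reduce

No state contains both a complete item and a shift item.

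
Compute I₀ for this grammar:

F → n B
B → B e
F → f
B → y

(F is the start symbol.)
First, augment the grammar with F' → F
I₀ = CLOSURE({ [F' → . F] }):
  [F' → . F] has the dot before F: add [F → . n B], [F → . f]
No further items can be added.

I₀ = { [F → . f], [F → . n B], [F' → . F] }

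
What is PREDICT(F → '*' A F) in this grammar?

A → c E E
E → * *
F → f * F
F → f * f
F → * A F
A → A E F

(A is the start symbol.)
PREDICT(F → '*' A F) = (FIRST(RHS) \ {ε}) ∪ (FOLLOW(F) if ε ∈ FIRST(RHS), i.e. RHS ⇒* ε)
FIRST('*' A F) = { '*' }
ε ∉ FIRST('*' A F), so FOLLOW(F) is not added.
PREDICT(F → '*' A F) = { '*' }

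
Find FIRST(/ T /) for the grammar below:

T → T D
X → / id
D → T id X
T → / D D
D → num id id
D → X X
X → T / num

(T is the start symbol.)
{ '/' }

To compute FIRST(/ T /), process the symbols left to right:
Symbol / is a terminal. Add '/' and stop.
FIRST(/ T /) = { '/' }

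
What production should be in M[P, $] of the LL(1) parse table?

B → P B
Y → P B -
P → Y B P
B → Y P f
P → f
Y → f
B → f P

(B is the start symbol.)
Empty (error entry)

To find M[P, $], we find productions for P where $ is in the predict set (PREDICT(N → α) = (FIRST(α) \ {ε}) ∪ (FOLLOW(N) if α ⇒* ε)).

Relevant sets:
  FIRST(Y) = { 'f' }

P → Y B P: PREDICT = { 'f' }
P → f: PREDICT = { 'f' }

M[P, $] is empty (no production applies)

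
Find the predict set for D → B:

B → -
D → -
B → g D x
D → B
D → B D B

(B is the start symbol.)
PREDICT(D → B) = (FIRST(RHS) \ {ε}) ∪ (FOLLOW(D) if ε ∈ FIRST(RHS), i.e. RHS ⇒* ε)
FIRST(B) = { '-', 'g' }
FIRST(B) = { '-', 'g' }
ε ∉ FIRST(B), so FOLLOW(D) is not added.
PREDICT(D → B) = { '-', 'g' }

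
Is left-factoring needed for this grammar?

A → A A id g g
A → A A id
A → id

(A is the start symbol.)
Left-factoring is needed when two productions for the same non-terminal
share a common prefix on the right-hand side.

Productions for A:
  A → A A id g g
  A → A A id
  A → id

Found common prefix 'A A id' in productions for A

Answer: Yes, A has productions with common prefix 'A A id'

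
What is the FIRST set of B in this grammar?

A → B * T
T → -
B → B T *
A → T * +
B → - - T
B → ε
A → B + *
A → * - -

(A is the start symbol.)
To compute FIRST(B), examine every production with B on the left-hand side, reading each right-hand side left to right until a non-nullable symbol is reached.

FIRST sets of the other non-terminals involved (by the same procedure, iterated to a fixed point):
  FIRST(T) = { '-' }

From B → B T *:
  - B is the symbol being defined: contributes nothing new
    B is nullable, so continue to the next symbol
  - T is a non-terminal: add FIRST(T) \ {ε} = { '-' }
    T is not nullable, so stop
From B → - - T:
  - '-' is a terminal: add '-' and stop
From B → ε:
  - ε-production, so ε ∈ FIRST(B)

Collecting: FIRST(B) = { '-', ε }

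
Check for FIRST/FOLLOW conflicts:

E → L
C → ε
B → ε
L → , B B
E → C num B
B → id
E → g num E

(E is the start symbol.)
A FIRST/FOLLOW conflict occurs when a non-terminal N has a nullable alternative N → β (β ⇒* ε) and another alternative N → α with FIRST(α) ∩ FOLLOW(N) ≠ ∅: on such a lookahead the parser cannot decide between expanding α and letting N vanish via β.

Nullable non-terminals: B, C.

B: nullable alternative(s) B → ε; FOLLOW(B) = { $, 'id' }
  B → ε: FIRST \ {ε} = { } — this is the only nullable alternative, skip
  B → id: FIRST \ {ε} = { 'id' } — overlaps FOLLOW(B) on { 'id' }: CONFLICT
C has a nullable alternative but only one production, so nothing to check.

E, L have no nullable alternative, so no FIRST/FOLLOW check is needed there.

So the grammar has 1 FIRST/FOLLOW conflict (marked CONFLICT above).

Answer: Yes. B → id with FOLLOW(B) on { 'id' }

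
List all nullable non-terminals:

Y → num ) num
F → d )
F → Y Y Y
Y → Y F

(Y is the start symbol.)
None

A non-terminal is nullable if it can derive ε (the empty string): either it has an ε-production, or it has a production whose right-hand side consists entirely of nullable non-terminals.

There are no ε-productions, so no non-terminal can derive ε.
No non-terminals are nullable.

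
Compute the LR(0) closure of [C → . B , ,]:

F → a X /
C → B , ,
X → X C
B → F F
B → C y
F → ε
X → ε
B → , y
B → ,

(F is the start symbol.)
{ [B → . , y], [B → . ,], [B → . C y], [B → . F F], [C → . B , ,], [F → . a X /], [F → .] }

Start with: [C → . B , ,]
  [C → . B , ,] has the dot before B: add [B → . F F], [B → . C y], [B → . , y], [B → . ,]
  [B → . F F] has the dot before F: add [F → . a X /], [F → .]
  [B → . C y] has the dot before C: all C-items already present
No further items can be added.

CLOSURE = { [B → . , y], [B → . ,], [B → . C y], [B → . F F], [C → . B , ,], [F → . a X /], [F → .] }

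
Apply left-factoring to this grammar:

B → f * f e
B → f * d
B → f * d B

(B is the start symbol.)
Left-factoring transforms A → αβ₁ | αβ₂ into A → αA' and A' → β₁ | β₂
(α is the longest common prefix among the alternatives). Repeat until
no nonterminal has two alternatives with a common prefix.

Round 1: B has alternatives sharing prefix 'f *'. Introduce B': B → f * B'
  Add: B' → f e
  Add: B' → d
  Add: B' → d B

Round 2: B' has alternatives sharing prefix 'd'. Introduce B'': B' → d B''
  Add: B'' → ε
  Add: B'' → B

No remaining common prefixes — done.

Resulting grammar:
B → f * B'
B' → f e
B' → d B''
B'' → ε
B'' → B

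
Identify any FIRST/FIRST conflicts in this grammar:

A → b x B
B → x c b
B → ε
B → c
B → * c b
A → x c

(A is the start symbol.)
No FIRST/FIRST conflicts.

A FIRST/FIRST conflict occurs when two productions N → α and N → β for the same non-terminal have FIRST(α) ∩ FIRST(β) ≠ ∅ (with ε ∈ FIRST of a nullable right-hand side, so two nullable alternatives also conflict).

Productions for A:
  A → b x B: FIRST = { 'b' }
  A → x c: FIRST = { 'x' }
Productions for B:
  B → x c b: FIRST = { 'x' }
  B → ε: FIRST = { ε }
  B → c: FIRST = { 'c' }
  B → * c b: FIRST = { '*' }

All alternatives of each non-terminal have pairwise disjoint FIRST sets.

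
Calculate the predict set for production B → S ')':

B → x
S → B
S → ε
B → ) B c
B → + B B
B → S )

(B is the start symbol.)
{ ')', '+', 'x' }

PREDICT(B → S ')') = (FIRST(RHS) \ {ε}) ∪ (FOLLOW(B) if ε ∈ FIRST(RHS), i.e. RHS ⇒* ε)
FIRST(S) = { ')', '+', 'x', ε }
FIRST(S ')') = { ')', '+', 'x' }
ε ∉ FIRST(S ')'), so FOLLOW(B) is not added.
PREDICT(B → S ')') = { ')', '+', 'x' }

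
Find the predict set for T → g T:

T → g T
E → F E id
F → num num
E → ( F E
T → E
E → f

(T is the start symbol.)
PREDICT(T → g T) = (FIRST(RHS) \ {ε}) ∪ (FOLLOW(T) if ε ∈ FIRST(RHS), i.e. RHS ⇒* ε)
FIRST(g T) = { 'g' }
ε ∉ FIRST(g T), so FOLLOW(T) is not added.
PREDICT(T → g T) = { 'g' }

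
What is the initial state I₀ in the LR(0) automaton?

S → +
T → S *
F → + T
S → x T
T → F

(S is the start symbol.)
{ [S → . +], [S → . x T], [S' → . S] }

First, augment the grammar with S' → S
I₀ = CLOSURE({ [S' → . S] }):
  [S' → . S] has the dot before S: add [S → . +], [S → . x T]
No further items can be added.

I₀ = { [S → . +], [S → . x T], [S' → . S] }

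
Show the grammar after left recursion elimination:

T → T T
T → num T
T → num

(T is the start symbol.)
T → num T T'
T → num T'
T' → T T'
T' → ε

T is directly left-recursive. The standard transformation for
  A → A α₁ | ... | A α_m | β₁ | ... | β_n
is
  A  → β₁ A' | ... | β_n A'
  A' → α₁ A' | ... | α_m A' | ε

T → num T becomes T → num T T'
T → num becomes T → num T'
T → T T becomes T' → T T'
Add T' → ε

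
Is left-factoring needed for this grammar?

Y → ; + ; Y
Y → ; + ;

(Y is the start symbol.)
Left-factoring is needed when two productions for the same non-terminal
share a common prefix on the right-hand side.

Productions for Y:
  Y → ; + ; Y
  Y → ; + ;

Found common prefix '; + ;' in productions for Y

Answer: Yes, Y has productions with common prefix '; + ;'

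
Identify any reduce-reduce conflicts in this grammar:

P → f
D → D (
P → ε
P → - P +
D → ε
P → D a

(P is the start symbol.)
Yes — I0: [D → .] vs [P → .]; I1: [D → .] vs [P → .]

A reduce-reduce conflict occurs when an LR(0) state has two complete items [A → α .] and [B → β .] — both call for a reduction, and with no lookahead the parser cannot choose between them.

Augment with P' → P and build the canonical LR(0) collection (I0 = CLOSURE({[P' → . P]}), then GOTO on every symbol after a dot until no new states appear). It has 9 states:
  I0: { [D → . D (], [D → .], [P → . - P +], [P → . D a], [P → . f], [P → .], [P' → . P] }  — shift, 2 reduces
  I1: { [D → . D (], [D → .], [P → - . P +], [P → . - P +], [P → . D a], [P → . f], [P → .] }  — shift, 2 reduces
  I2: { [D → D . (], [P → D . a] }  — shift
  I3: { [P' → P .] }  — accept
  I4: { [P → f .] }  — reduce
  I5: { [D → D ( .] }  — reduce
  I6: { [P → D a .] }  — reduce
  I7: { [P → - P . +] }  — shift
  I8: { [P → - P + .] }  — reduce

I0 contains complete items [D → .], [P → .] — reduce-reduce conflict.
I1 contains complete items [D → .], [P → .] — reduce-reduce conflict.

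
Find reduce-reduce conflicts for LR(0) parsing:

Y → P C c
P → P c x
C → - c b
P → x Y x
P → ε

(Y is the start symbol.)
No reduce-reduce conflicts

Augment with Y' → Y and build the canonical LR(0) collection (I0 = CLOSURE({[Y' → . Y]}), then GOTO on every symbol after a dot until no new states appear). It has 13 states:
  I0: { [P → . P c x], [P → . x Y x], [P → .], [Y → . P C c], [Y' → . Y] }  — shift, reduce
  I1: { [C → . - c b], [P → P . c x], [Y → P . C c] }  — shift
  I2: { [Y' → Y .] }  — accept
  I3: { [P → . P c x], [P → . x Y x], [P → .], [P → x . Y x], [Y → . P C c] }  — shift, reduce
  I4: { [P → x Y . x] }  — shift
  I5: { [P → x Y x .] }  — reduce
  I6: { [C → - . c b] }  — shift
  I7: { [Y → P C . c] }  — shift
  I8: { [P → P c . x] }  — shift
  I9: { [P → P c x .] }  — reduce
  I10: { [Y → P C c .] }  — reduce
  I11: { [C → - c . b] }  — shift
  I12: { [C → - c b .] }  — reduce

No state contains more than one complete item.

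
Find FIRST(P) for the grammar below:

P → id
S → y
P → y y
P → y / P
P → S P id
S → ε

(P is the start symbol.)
To compute FIRST(P), examine every production with P on the left-hand side, reading each right-hand side left to right until a non-nullable symbol is reached.

FIRST sets of the other non-terminals involved (by the same procedure, iterated to a fixed point):
  FIRST(S) = { 'y', ε }

From P → id:
  - id is a terminal: add 'id' and stop
From P → y y:
  - y is a terminal: add 'y' and stop
From P → y / P:
  - y is a terminal: add 'y' and stop
From P → S P id:
  - S is a non-terminal: add FIRST(S) \ {ε} = { 'y' }
    S is nullable, so continue to the next symbol
  - P is the symbol being defined: contributes nothing new
    P is not nullable, so stop

Collecting: FIRST(P) = { 'id', 'y' }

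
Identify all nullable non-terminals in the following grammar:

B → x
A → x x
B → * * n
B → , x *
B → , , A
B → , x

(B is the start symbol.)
None

There are no ε-productions, so no non-terminal can derive ε.
No non-terminals are nullable.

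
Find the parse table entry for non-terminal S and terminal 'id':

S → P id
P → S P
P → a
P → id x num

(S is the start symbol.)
S → P id

To find M[S, 'id'], we find productions for S where 'id' is in the predict set (PREDICT(N → α) = (FIRST(α) \ {ε}) ∪ (FOLLOW(N) if α ⇒* ε)).

Relevant sets:
  FIRST(P) = { 'a', 'id' }

S → P id: PREDICT = { 'a', 'id' }
  'id' is in predict set, so this production goes in M[S, 'id']

M[S, 'id'] = S → P id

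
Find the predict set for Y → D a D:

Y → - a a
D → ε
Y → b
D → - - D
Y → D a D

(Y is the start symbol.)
{ '-', 'a' }

PREDICT(Y → D a D) = (FIRST(RHS) \ {ε}) ∪ (FOLLOW(Y) if ε ∈ FIRST(RHS), i.e. RHS ⇒* ε)
FIRST(D) = { '-', ε }
FIRST(D a D) = { '-', 'a' }
ε ∉ FIRST(D a D), so FOLLOW(Y) is not added.
PREDICT(Y → D a D) = { '-', 'a' }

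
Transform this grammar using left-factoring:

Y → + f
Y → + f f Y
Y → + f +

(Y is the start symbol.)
Left-factoring transforms A → αβ₁ | αβ₂ into A → αA' and A' → β₁ | β₂
(α is the longest common prefix among the alternatives). Repeat until
no nonterminal has two alternatives with a common prefix.

Round 1: Y has alternatives sharing prefix '+ f'. Introduce Y': Y → + f Y'
  Add: Y' → ε
  Add: Y' → f Y
  Add: Y' → +

No remaining common prefixes — done.

Resulting grammar:
Y → + f Y'
Y' → ε
Y' → f Y
Y' → +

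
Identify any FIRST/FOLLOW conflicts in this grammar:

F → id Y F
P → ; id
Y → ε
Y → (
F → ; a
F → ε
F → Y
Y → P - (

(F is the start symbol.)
Nullable non-terminals: F, Y.
FIRST sets used below: FIRST(Y) = { '(', ';', ε }, FIRST(P) = { ';' }

F: nullable alternative(s) F → ε, F → Y; FOLLOW(F) = { $ }
  F → id Y F: FIRST \ {ε} = { 'id' } — disjoint from FOLLOW(F)
  F → ; a: FIRST \ {ε} = { ';' } — disjoint from FOLLOW(F)
  F → ε: FIRST \ {ε} = { } — disjoint from FOLLOW(F)
  F → Y: FIRST \ {ε} = { '(', ';' } — disjoint from FOLLOW(F)

Y: nullable alternative(s) Y → ε; FOLLOW(Y) = { $, '(', ';', 'id' }
  Y → ε: FIRST \ {ε} = { } — this is the only nullable alternative, skip
  Y → (: FIRST \ {ε} = { '(' } — overlaps FOLLOW(Y) on { '(' }: CONFLICT
  Y → P - (: FIRST \ {ε} = { ';' } — overlaps FOLLOW(Y) on { ';' }: CONFLICT

P has no nullable alternative, so no FIRST/FOLLOW check is needed there.

So the grammar has 2 FIRST/FOLLOW conflicts (marked CONFLICT above).

Answer: Yes. Y → '(' with FOLLOW(Y) on { '(' }; Y → P '-' '(' with FOLLOW(Y) on { ';' }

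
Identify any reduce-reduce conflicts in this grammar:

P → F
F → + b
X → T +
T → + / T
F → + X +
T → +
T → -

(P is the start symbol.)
A reduce-reduce conflict occurs when an LR(0) state has two complete items [A → α .] and [B → β .] — both call for a reduction, and with no lookahead the parser cannot choose between them.

Augment with P' → P and build the canonical LR(0) collection (I0 = CLOSURE({[P' → . P]}), then GOTO on every symbol after a dot until no new states appear). It has 13 states:
  I0: { [F → . + X +], [F → . + b], [P → . F], [P' → . P] }  — shift
  I1: { [F → + . X +], [F → + . b], [T → . + / T], [T → . +], [T → . -], [X → . T +] }  — shift
  I2: { [P → F .] }  — reduce
  I3: { [P' → P .] }  — accept
  I4: { [T → + . / T], [T → + .] }  — shift, reduce
  I5: { [T → - .] }  — reduce
  I6: { [X → T . +] }  — shift
  I7: { [F → + X . +] }  — shift
  I8: { [F → + b .] }  — reduce
  I9: { [F → + X + .] }  — reduce
  I10: { [X → T + .] }  — reduce
  I11: { [T → + / . T], [T → . + / T], [T → . +], [T → . -] }  — shift
  I12: { [T → + / T .] }  — reduce

No state contains more than one complete item.

Answer: No reduce-reduce conflicts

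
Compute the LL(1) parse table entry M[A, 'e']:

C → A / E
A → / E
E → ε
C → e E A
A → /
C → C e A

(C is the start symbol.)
To find M[A, 'e'], we find productions for A where 'e' is in the predict set (PREDICT(N → α) = (FIRST(α) \ {ε}) ∪ (FOLLOW(N) if α ⇒* ε)).

A → / E: PREDICT = { '/' }
A → /: PREDICT = { '/' }

M[A, 'e'] is empty (no production applies)

Answer: Empty (error entry)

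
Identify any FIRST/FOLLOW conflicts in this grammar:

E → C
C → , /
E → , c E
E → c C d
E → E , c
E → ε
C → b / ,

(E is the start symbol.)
Yes. E → C with FOLLOW(E) on { ',' }; E → ',' c E with FOLLOW(E) on { ',' }; E → E ',' c with FOLLOW(E) on { ',' }

A FIRST/FOLLOW conflict occurs when a non-terminal N has a nullable alternative N → β (β ⇒* ε) and another alternative N → α with FIRST(α) ∩ FOLLOW(N) ≠ ∅: on such a lookahead the parser cannot decide between expanding α and letting N vanish via β.

Nullable non-terminals: E.
FIRST sets used below: FIRST(C) = { ',', 'b' }, FIRST(E) = { ',', 'b', 'c', ε }

E: nullable alternative(s) E → ε; FOLLOW(E) = { $, ',' }
  E → C: FIRST \ {ε} = { ',', 'b' } — overlaps FOLLOW(E) on { ',' }: CONFLICT
  E → , c E: FIRST \ {ε} = { ',' } — overlaps FOLLOW(E) on { ',' }: CONFLICT
  E → c C d: FIRST \ {ε} = { 'c' } — disjoint from FOLLOW(E)
  E → E , c: FIRST \ {ε} = { ',', 'b', 'c' } — overlaps FOLLOW(E) on { ',' }: CONFLICT
  E → ε: FIRST \ {ε} = { } — this is the only nullable alternative, skip

C has no nullable alternative, so no FIRST/FOLLOW check is needed there.

So the grammar has 3 FIRST/FOLLOW conflicts (marked CONFLICT above).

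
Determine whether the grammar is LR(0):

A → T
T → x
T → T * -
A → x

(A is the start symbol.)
No. Shift-reduce conflict between [A → T .] and [T → T . * -]

A grammar is LR(0) if no state in the canonical LR(0) collection has:
  - both a shift item (dot before a terminal) and a complete item (shift-reduce conflict), or
  - two or more complete items (reduce-reduce conflict; the accept item [A' → A .] counts as a complete item here).

Augment with A' → A and build the canonical LR(0) collection (I0 = CLOSURE({[A' → . A]}), then GOTO on every symbol after a dot until no new states appear). It has 6 states:
  I0: { [A → . T], [A → . x], [A' → . A], [T → . T * -], [T → . x] }  — shift
  I1: { [A' → A .] }  — accept
  I2: { [A → T .], [T → T . * -] }  — shift, reduce
  I3: { [A → x .], [T → x .] }  — 2 reduces
  I4: { [T → T * . -] }  — shift
  I5: { [T → T * - .] }  — reduce

Conflict in state I2:
  Shift-reduce conflict between [A → T .] and [T → T . * -]
So the grammar is NOT LR(0).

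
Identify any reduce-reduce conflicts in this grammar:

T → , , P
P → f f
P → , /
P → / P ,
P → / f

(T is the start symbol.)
No reduce-reduce conflicts

A reduce-reduce conflict occurs when an LR(0) state has two complete items [A → α .] and [B → β .] — both call for a reduction, and with no lookahead the parser cannot choose between them.

Augment with T' → T and build the canonical LR(0) collection (I0 = CLOSURE({[T' → . T]}), then GOTO on every symbol after a dot until no new states appear). It has 13 states:
  I0: { [T → . , , P], [T' → . T] }  — shift
  I1: { [T → , . , P] }  — shift
  I2: { [T' → T .] }  — accept
  I3: { [P → . , /], [P → . / P ,], [P → . / f], [P → . f f], [T → , , . P] }  — shift
  I4: { [P → , . /] }  — shift
  I5: { [P → . , /], [P → . / P ,], [P → . / f], [P → . f f], [P → / . P ,], [P → / . f] }  — shift
  I6: { [T → , , P .] }  — reduce
  I7: { [P → f . f] }  — shift
  I8: { [P → f f .] }  — reduce
  I9: { [P → / P . ,] }  — shift
  I10: { [P → / f .], [P → f . f] }  — shift, reduce
  I11: { [P → / P , .] }  — reduce
  I12: { [P → , / .] }  — reduce

No state contains more than one complete item.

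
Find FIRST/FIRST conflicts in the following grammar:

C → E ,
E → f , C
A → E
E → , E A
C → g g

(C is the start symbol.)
A FIRST/FIRST conflict occurs when two productions N → α and N → β for the same non-terminal have FIRST(α) ∩ FIRST(β) ≠ ∅ (with ε ∈ FIRST of a nullable right-hand side, so two nullable alternatives also conflict).

FIRST sets of the non-terminals at (or reachable through a nullable prefix from) the front of some alternative:
  FIRST(E) = { ',', 'f' }

Productions for C:
  C → E ,: FIRST = { ',', 'f' }
  C → g g: FIRST = { 'g' }
Productions for E:
  E → f , C: FIRST = { 'f' }
  E → , E A: FIRST = { ',' }
A has only one production, so no FIRST/FIRST conflict is possible there.

All alternatives of each non-terminal have pairwise disjoint FIRST sets.

Answer: No FIRST/FIRST conflicts.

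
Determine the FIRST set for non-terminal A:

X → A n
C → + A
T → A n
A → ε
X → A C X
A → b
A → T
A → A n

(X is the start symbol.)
FIRST sets of the other non-terminals involved (by the same procedure, iterated to a fixed point):
  FIRST(T) = { 'b', 'n' }

From A → ε:
  - ε-production, so ε ∈ FIRST(A)
From A → b:
  - b is a terminal: add 'b' and stop
From A → T:
  - T is a non-terminal: add FIRST(T) \ {ε} = { 'b', 'n' }
    T is not nullable, so stop
From A → A n:
  - A is the symbol being defined: contributes nothing new
    A is nullable, so continue to the next symbol
  - n is a terminal: add 'n' and stop

Collecting: FIRST(A) = { 'b', 'n', ε }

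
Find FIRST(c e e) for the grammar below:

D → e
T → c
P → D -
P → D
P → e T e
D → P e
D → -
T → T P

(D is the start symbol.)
{ 'c' }

To compute FIRST(c e e), process the symbols left to right:
Symbol c is a terminal. Add 'c' and stop.
FIRST(c e e) = { 'c' }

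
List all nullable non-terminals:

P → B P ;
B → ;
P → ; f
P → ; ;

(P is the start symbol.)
None

There are no ε-productions, so no non-terminal can derive ε.
No non-terminals are nullable.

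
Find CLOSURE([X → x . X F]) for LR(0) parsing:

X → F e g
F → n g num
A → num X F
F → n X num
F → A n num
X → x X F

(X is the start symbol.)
{ [A → . num X F], [F → . A n num], [F → . n X num], [F → . n g num], [X → . F e g], [X → . x X F], [X → x . X F] }

To compute CLOSURE, for each item [A → α.Bβ] where B is a non-terminal, add [B → .γ] for all productions B → γ; repeat for the newly added items until nothing changes.

Start with: [X → x . X F]
  [X → x . X F] has the dot before X: add [X → . F e g], [X → . x X F]
  [X → . F e g] has the dot before F: add [F → . n g num], [F → . n X num], [F → . A n num]
  [F → . A n num] has the dot before A: add [A → . num X F]
No further items can be added.

CLOSURE = { [A → . num X F], [F → . A n num], [F → . n X num], [F → . n g num], [X → . F e g], [X → . x X F], [X → x . X F] }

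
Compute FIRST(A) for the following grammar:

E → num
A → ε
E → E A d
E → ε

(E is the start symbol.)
From A → ε:
  - ε-production, so ε ∈ FIRST(A)

Collecting: FIRST(A) = { ε }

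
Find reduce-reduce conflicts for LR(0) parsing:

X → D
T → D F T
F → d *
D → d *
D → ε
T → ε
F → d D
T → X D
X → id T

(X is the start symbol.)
Yes — I4: [D → .] vs [T → .]; I9: [D → .] vs [T → .]

Augment with X' → X and build the canonical LR(0) collection (I0 = CLOSURE({[X' → . X]}), then GOTO on every symbol after a dot until no new states appear). It has 15 states:
  I0: { [D → . d *], [D → .], [X → . D], [X → . id T], [X' → . X] }  — shift, reduce
  I1: { [X → D .] }  — reduce
  I2: { [X' → X .] }  — accept
  I3: { [D → d . *] }  — shift
  I4: { [D → . d *], [D → .], [T → . D F T], [T → . X D], [T → .], [X → . D], [X → . id T], [X → id . T] }  — shift, 2 reduces
  I5: { [F → . d *], [F → . d D], [T → D . F T], [X → D .] }  — shift, reduce
  I6: { [X → id T .] }  — reduce
  I7: { [D → . d *], [D → .], [T → X . D] }  — shift, reduce
  I8: { [T → X D .] }  — reduce
  I9: { [D → . d *], [D → .], [T → . D F T], [T → . X D], [T → .], [T → D F . T], [X → . D], [X → . id T] }  — shift, 2 reduces
  I10: { [D → . d *], [D → .], [F → d . *], [F → d . D] }  — shift, reduce
  I11: { [F → d * .] }  — reduce
  I12: { [F → d D .] }  — reduce
  I13: { [T → D F T .] }  — reduce
  I14: { [D → d * .] }  — reduce

I4 contains complete items [D → .], [T → .] — reduce-reduce conflict.
I9 contains complete items [D → .], [T → .] — reduce-reduce conflict.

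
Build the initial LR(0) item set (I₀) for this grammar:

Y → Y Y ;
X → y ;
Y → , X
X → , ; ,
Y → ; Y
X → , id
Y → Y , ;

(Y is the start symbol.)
First, augment the grammar with Y' → Y
I₀ = CLOSURE({ [Y' → . Y] }):
  [Y' → . Y] has the dot before Y: add [Y → . Y Y ;], [Y → . , X], [Y → . ; Y], [Y → . Y , ;]
No further items can be added.

I₀ = { [Y → . , X], [Y → . ; Y], [Y → . Y , ;], [Y → . Y Y ;], [Y' → . Y] }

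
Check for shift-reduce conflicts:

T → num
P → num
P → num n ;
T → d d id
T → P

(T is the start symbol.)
A shift-reduce conflict occurs when an LR(0) state has both:
  - a complete (reduce) item [A → α .] (dot at the end), and
  - a shift item [B → β . c γ] (dot before a terminal).

Augment with T' → T and build the canonical LR(0) collection (I0 = CLOSURE({[T' → . T]}), then GOTO on every symbol after a dot until no new states appear). It has 9 states:
  I0: { [P → . num n ;], [P → . num], [T → . P], [T → . d d id], [T → . num], [T' → . T] }  — shift
  I1: { [T → P .] }  — reduce
  I2: { [T' → T .] }  — accept
  I3: { [T → d . d id] }  — shift
  I4: { [P → num . n ;], [P → num .], [T → num .] }  — shift, 2 reduces
  I5: { [P → num n . ;] }  — shift
  I6: { [P → num n ; .] }  — reduce
  I7: { [T → d d . id] }  — shift
  I8: { [T → d d id .] }  — reduce

I4 contains reduce items [P → num .], [T → num .] and shift item [P → num . n ;] — shift-reduce conflict.

Answer: Yes — I4: [P → num .] vs [P → num . n ;]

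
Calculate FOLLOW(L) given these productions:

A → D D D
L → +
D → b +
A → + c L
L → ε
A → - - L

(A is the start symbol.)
{ $ }

To compute FOLLOW(L), find every occurrence of L on a right-hand side N → α L β: add FIRST(β) \ {ε}, and if β is empty or nullable also add FOLLOW(N). Iterate to a fixed point.

In A → + c L: L is at the end, add FOLLOW(A)
In A → - - L: L is at the end, add FOLLOW(A)

The FOLLOW sets referred to above (computed the same way, to a fixed point):
  FOLLOW(A) = { $ }

Taking the union: FOLLOW(L) = { $ }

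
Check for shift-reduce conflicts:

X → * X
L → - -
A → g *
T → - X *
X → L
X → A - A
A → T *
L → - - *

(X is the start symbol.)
Yes — I15: [L → - - .] vs [A → . g *]; I16: [L → - - * .] vs [A → . g *]

A shift-reduce conflict occurs when an LR(0) state has both:
  - a complete (reduce) item [A → α .] (dot at the end), and
  - a shift item [B → β . c γ] (dot before a terminal).

Augment with X' → X and build the canonical LR(0) collection (I0 = CLOSURE({[X' → . X]}), then GOTO on every symbol after a dot until no new states appear). It has 18 states:
  I0: { [A → . T *], [A → . g *], [L → . - - *], [L → . - -], [T → . - X *], [X → . * X], [X → . A - A], [X → . L], [X' → . X] }  — shift
  I1: { [A → . T *], [A → . g *], [L → . - - *], [L → . - -], [T → . - X *], [X → * . X], [X → . * X], [X → . A - A], [X → . L] }  — shift
  I2: { [A → . T *], [A → . g *], [L → - . - *], [L → - . -], [L → . - - *], [L → . - -], [T → - . X *], [T → . - X *], [X → . * X], [X → . A - A], [X → . L] }  — shift
  I3: { [X → A . - A] }  — shift
  I4: { [X → L .] }  — reduce
  I5: { [A → T . *] }  — shift
  I6: { [X' → X .] }  — accept
  I7: { [A → g . *] }  — shift
  I8: { [A → g * .] }  — reduce
  I9: { [A → T * .] }  — reduce
  I10: { [A → . T *], [A → . g *], [T → . - X *], [X → A - . A] }  — shift
  I11: { [A → . T *], [A → . g *], [L → . - - *], [L → . - -], [T → - . X *], [T → . - X *], [X → . * X], [X → . A - A], [X → . L] }  — shift
  I12: { [X → A - A .] }  — reduce
  I13: { [T → - X . *] }  — shift
  I14: { [T → - X * .] }  — reduce
  I15: { [A → . T *], [A → . g *], [L → - - . *], [L → - - .], [L → - . - *], [L → - . -], [L → . - - *], [L → . - -], [T → - . X *], [T → . - X *], [X → . * X], [X → . A - A], [X → . L] }  — shift, reduce
  I16: { [A → . T *], [A → . g *], [L → - - * .], [L → . - - *], [L → . - -], [T → . - X *], [X → * . X], [X → . * X], [X → . A - A], [X → . L] }  — shift, reduce
  I17: { [X → * X .] }  — reduce

I15 contains reduce item [L → - - .] and shift items [A → . g *], [L → . - -], [L → - . -], [L → . - - *], [L → - . - *], [L → - - . *], [T → . - X *], [X → . * X] — shift-reduce conflict.
I16 contains reduce item [L → - - * .] and shift items [A → . g *], [L → . - -], [L → . - - *], [T → . - X *], [X → . * X] — shift-reduce conflict.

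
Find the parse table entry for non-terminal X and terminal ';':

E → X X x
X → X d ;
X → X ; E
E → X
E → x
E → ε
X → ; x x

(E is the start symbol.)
To find M[X, ';'], we find productions for X where ';' is in the predict set (PREDICT(N → α) = (FIRST(α) \ {ε}) ∪ (FOLLOW(N) if α ⇒* ε)).

Relevant sets:
  FIRST(X) = { ';' }

X → X d ;: PREDICT = { ';' }
  ';' is in predict set, so this production goes in M[X, ';']
X → X ; E: PREDICT = { ';' }
  ';' is in predict set, so this production goes in M[X, ';']
X → ; x x: PREDICT = { ';' }
  ';' is in predict set, so this production goes in M[X, ';']

M[X, ';'] = X → X d ;, X → X ; E, X → ; x x  (a multiply-defined cell — the grammar is not LL(1))

Answer: X → X d ;, X → X ; E, X → ; x x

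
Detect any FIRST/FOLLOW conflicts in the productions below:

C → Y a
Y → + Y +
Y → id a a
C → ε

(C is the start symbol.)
A FIRST/FOLLOW conflict occurs when a non-terminal N has a nullable alternative N → β (β ⇒* ε) and another alternative N → α with FIRST(α) ∩ FOLLOW(N) ≠ ∅: on such a lookahead the parser cannot decide between expanding α and letting N vanish via β.

Nullable non-terminals: C.
FIRST sets used below: FIRST(Y) = { '+', 'id' }

C: nullable alternative(s) C → ε; FOLLOW(C) = { $ }
  C → Y a: FIRST \ {ε} = { '+', 'id' } — disjoint from FOLLOW(C)
  C → ε: FIRST \ {ε} = { } — this is the only nullable alternative, skip

Y has no nullable alternative, so no FIRST/FOLLOW check is needed there.

No FIRST/FOLLOW conflicts found.

Answer: No FIRST/FOLLOW conflicts.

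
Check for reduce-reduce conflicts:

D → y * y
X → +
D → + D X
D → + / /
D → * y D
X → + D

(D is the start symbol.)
A reduce-reduce conflict occurs when an LR(0) state has two complete items [A → α .] and [B → β .] — both call for a reduction, and with no lookahead the parser cannot choose between them.

Augment with D' → D and build the canonical LR(0) collection (I0 = CLOSURE({[D' → . D]}), then GOTO on every symbol after a dot until no new states appear). It has 15 states:
  I0: { [D → . * y D], [D → . + / /], [D → . + D X], [D → . y * y], [D' → . D] }  — shift
  I1: { [D → * . y D] }  — shift
  I2: { [D → + . / /], [D → + . D X], [D → . * y D], [D → . + / /], [D → . + D X], [D → . y * y] }  — shift
  I3: { [D' → D .] }  — accept
  I4: { [D → y . * y] }  — shift
  I5: { [D → y * . y] }  — shift
  I6: { [D → y * y .] }  — reduce
  I7: { [D → + / . /] }  — shift
  I8: { [D → + D . X], [X → . + D], [X → . +] }  — shift
  I9: { [D → . * y D], [D → . + / /], [D → . + D X], [D → . y * y], [X → + . D], [X → + .] }  — shift, reduce
  I10: { [D → + D X .] }  — reduce
  I11: { [X → + D .] }  — reduce
  I12: { [D → + / / .] }  — reduce
  I13: { [D → * y . D], [D → . * y D], [D → . + / /], [D → . + D X], [D → . y * y] }  — shift
  I14: { [D → * y D .] }  — reduce

No state contains more than one complete item.

Answer: No reduce-reduce conflicts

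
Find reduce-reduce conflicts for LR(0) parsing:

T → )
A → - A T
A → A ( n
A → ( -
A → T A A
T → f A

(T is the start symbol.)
Augment with T' → T and build the canonical LR(0) collection (I0 = CLOSURE({[T' → . T]}), then GOTO on every symbol after a dot until no new states appear). It has 16 states:
  I0: { [T → . )], [T → . f A], [T' → . T] }  — shift
  I1: { [T → ) .] }  — reduce
  I2: { [T' → T .] }  — accept
  I3: { [A → . ( -], [A → . - A T], [A → . A ( n], [A → . T A A], [T → . )], [T → . f A], [T → f . A] }  — shift
  I4: { [A → ( . -] }  — shift
  I5: { [A → - . A T], [A → . ( -], [A → . - A T], [A → . A ( n], [A → . T A A], [T → . )], [T → . f A] }  — shift
  I6: { [A → A . ( n], [T → f A .] }  — shift, reduce
  I7: { [A → . ( -], [A → . - A T], [A → . A ( n], [A → . T A A], [A → T . A A], [T → . )], [T → . f A] }  — shift
  I8: { [A → . ( -], [A → . - A T], [A → . A ( n], [A → . T A A], [A → A . ( n], [A → T A . A], [T → . )], [T → . f A] }  — shift
  I9: { [A → ( . -], [A → A ( . n] }  — shift
  I10: { [A → A . ( n], [A → T A A .] }  — shift, reduce
  I11: { [A → A ( . n] }  — shift
  I12: { [A → A ( n .] }  — reduce
  I13: { [A → ( - .] }  — reduce
  I14: { [A → - A . T], [A → A . ( n], [T → . )], [T → . f A] }  — shift
  I15: { [A → - A T .] }  — reduce

No state contains more than one complete item.

Answer: No reduce-reduce conflicts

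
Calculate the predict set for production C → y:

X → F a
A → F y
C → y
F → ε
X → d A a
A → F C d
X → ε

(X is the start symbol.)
{ 'y' }

PREDICT(C → y) = (FIRST(RHS) \ {ε}) ∪ (FOLLOW(C) if ε ∈ FIRST(RHS), i.e. RHS ⇒* ε)
FIRST(y) = { 'y' }
ε ∉ FIRST(y), so FOLLOW(C) is not added.
PREDICT(C → y) = { 'y' }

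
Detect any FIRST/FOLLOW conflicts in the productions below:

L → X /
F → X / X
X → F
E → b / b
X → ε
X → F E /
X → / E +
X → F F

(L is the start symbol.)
Yes. X → F with FOLLOW(X) on { '/' }; X → F E '/' with FOLLOW(X) on { '/' }; X → '/' E '+' with FOLLOW(X) on { '/' }; X → F F with FOLLOW(X) on { '/' }

Nullable non-terminals: X.
FIRST sets used below: FIRST(F) = { '/' }

X: nullable alternative(s) X → ε; FOLLOW(X) = { '/', 'b' }
  X → F: FIRST \ {ε} = { '/' } — overlaps FOLLOW(X) on { '/' }: CONFLICT
  X → ε: FIRST \ {ε} = { } — this is the only nullable alternative, skip
  X → F E /: FIRST \ {ε} = { '/' } — overlaps FOLLOW(X) on { '/' }: CONFLICT
  X → / E +: FIRST \ {ε} = { '/' } — overlaps FOLLOW(X) on { '/' }: CONFLICT
  X → F F: FIRST \ {ε} = { '/' } — overlaps FOLLOW(X) on { '/' }: CONFLICT

E, F, L have no nullable alternative, so no FIRST/FOLLOW check is needed there.

So the grammar has 4 FIRST/FOLLOW conflicts (marked CONFLICT above).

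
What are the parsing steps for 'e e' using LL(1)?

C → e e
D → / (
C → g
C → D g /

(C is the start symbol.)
LL(1) parsing maintains a stack (initially the start symbol over $) and the input. At each step: if the stack top is a terminal, match it against the current input token; if it is a non-terminal N, replace it with the RHS of M[N, lookahead] (the unique production whose predict set contains the lookahead).

Stack is shown with the top on the left.

Stack  Input  Action
--------------------
C $    e e $  output C → e e
e e $  e e $  match 'e'
e $    e $    match 'e'
$      $      accept

The string is accepted.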